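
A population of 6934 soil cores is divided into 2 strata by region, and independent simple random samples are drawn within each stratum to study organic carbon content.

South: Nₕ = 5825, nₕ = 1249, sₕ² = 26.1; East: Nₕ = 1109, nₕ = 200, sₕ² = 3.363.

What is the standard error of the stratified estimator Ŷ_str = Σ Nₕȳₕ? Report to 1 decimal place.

757.6

Var(Ŷ_str) = Σₕ Nₕ²(1 − fₕ)sₕ²/nₕ.
South: 5825²·(1 − 1249/5825)·26.1/1249 = 557006.18.
East: 1109²·(1 − 200/1109)·3.363/200 = 16950.882.
Sum = 573957.06.
SE = √(573957.06) = 757.6.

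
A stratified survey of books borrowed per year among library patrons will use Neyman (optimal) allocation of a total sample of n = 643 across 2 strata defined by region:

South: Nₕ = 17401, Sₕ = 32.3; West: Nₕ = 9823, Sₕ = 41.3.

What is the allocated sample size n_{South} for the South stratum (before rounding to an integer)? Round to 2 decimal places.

Neyman allocation: nₕ = n·NₕSₕ / Σⱼ NⱼSⱼ.
Σ NⱼSⱼ = 17401·32.3 + 9823·41.3 = 967742.2.
n_{South} = 643·17401·32.3 / 967742.2 = 373.45.

373.45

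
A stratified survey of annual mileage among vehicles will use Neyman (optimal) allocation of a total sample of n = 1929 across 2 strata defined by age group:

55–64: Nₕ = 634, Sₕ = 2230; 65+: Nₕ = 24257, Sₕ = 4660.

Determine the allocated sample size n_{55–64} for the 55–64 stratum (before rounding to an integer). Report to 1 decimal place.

Neyman allocation: nₕ = n·NₕSₕ / Σⱼ NⱼSⱼ.
Σ NⱼSⱼ = 634·2230 + 24257·4660 = 1.1445144 × 10^8.
n_{55–64} = 1929·634·2230 / (1.1445144 × 10^8) = 23.8.

23.8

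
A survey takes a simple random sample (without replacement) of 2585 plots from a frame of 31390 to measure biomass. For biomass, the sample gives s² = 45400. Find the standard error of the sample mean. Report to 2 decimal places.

Under SRS without replacement, Var(ȳ) = (1 − f)·s²/n with f = n/N = 2585/31390 = 0.08235107.
Var(ȳ) = (1 − 0.08235107)·45400/2585 = 0.91764893·17.562863 = 16.116542.
SE(ȳ) = √(16.116542) = 4.01.

4.01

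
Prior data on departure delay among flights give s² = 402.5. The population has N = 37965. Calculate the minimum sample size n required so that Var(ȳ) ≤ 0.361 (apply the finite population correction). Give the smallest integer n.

Without fpc, n₀ = s²/D = 402.5/0.361 = 1114.9584.
With fpc, (1 − n/N)·s²/n ≤ D requires n ≥ n₀/(1 + n₀/N) = 1114.9584/(1 + 1114.9584/37965) = 1083.1484.
Rounding up, n = 1084.

1084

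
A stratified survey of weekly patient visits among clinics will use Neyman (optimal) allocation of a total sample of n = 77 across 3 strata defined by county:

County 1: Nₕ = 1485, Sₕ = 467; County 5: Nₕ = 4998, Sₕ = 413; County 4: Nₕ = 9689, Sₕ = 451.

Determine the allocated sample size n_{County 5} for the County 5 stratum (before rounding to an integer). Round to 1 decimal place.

Neyman allocation: nₕ = n·NₕSₕ / Σⱼ NⱼSⱼ.
Σ NⱼSⱼ = 1485·467 + 4998·413 + 9689·451 = 7.127408 × 10^6.
n_{County 5} = 77·4998·413 / (7.127408 × 10^6) = 22.3.

22.3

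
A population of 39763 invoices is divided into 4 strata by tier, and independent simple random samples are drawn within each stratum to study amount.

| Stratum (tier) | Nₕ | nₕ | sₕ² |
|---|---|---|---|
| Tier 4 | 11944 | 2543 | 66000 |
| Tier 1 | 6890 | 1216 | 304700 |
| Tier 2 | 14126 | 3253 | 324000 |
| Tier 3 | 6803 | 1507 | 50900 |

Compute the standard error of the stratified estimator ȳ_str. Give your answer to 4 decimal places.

4.2993

Var(ȳ_str) = Σₕ Wₕ²(1 − fₕ)sₕ²/nₕ with Wₕ = Nₕ/N, N = 39763.
Tier 4: Wₕ = 0.30037975; term = 0.30037975²·(1 − 0.21291025)·66000/2543 = 1.8431604.
Tier 1: Wₕ = 0.17327666; term = 0.17327666²·(1 − 0.17648766)·304700/1216 = 6.1956824.
Tier 2: Wₕ = 0.35525489; term = 0.35525489²·(1 − 0.23028458)·324000/3253 = 9.6754517.
Tier 3: Wₕ = 0.17108870; term = 0.17108870²·(1 − 0.22151992)·50900/1507 = 0.76965251.
Sum = 18.483947.
SE = √(18.483947) = 4.2993.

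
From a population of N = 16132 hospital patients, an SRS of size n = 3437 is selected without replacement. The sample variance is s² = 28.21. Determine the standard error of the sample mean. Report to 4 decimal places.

Under SRS without replacement, Var(ȳ) = (1 − f)·s²/n with f = n/N = 3437/16132 = 0.21305480.
Var(ȳ) = (1 − 0.21305480)·28.21/3437 = 0.78694520·0.0082077393 = 0.0064590411.
SE(ȳ) = √(0.0064590411) = 0.0804.

0.0804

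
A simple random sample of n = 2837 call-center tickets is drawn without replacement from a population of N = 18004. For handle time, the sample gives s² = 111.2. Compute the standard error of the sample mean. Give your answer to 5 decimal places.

Under SRS without replacement, Var(ȳ) = (1 − f)·s²/n with f = n/N = 2837/18004 = 0.15757609.
Var(ȳ) = (1 − 0.15757609)·111.2/2837 = 0.84242391·0.039196334 = 0.033019929.
SE(ȳ) = √(0.033019929) = 0.18171.

0.18171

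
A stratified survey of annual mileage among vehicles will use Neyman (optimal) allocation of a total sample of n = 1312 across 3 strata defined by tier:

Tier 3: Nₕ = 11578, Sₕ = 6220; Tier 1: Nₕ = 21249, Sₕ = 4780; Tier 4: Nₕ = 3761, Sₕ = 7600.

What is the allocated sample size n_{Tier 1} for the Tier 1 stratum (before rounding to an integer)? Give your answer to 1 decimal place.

Neyman allocation: nₕ = n·NₕSₕ / Σⱼ NⱼSⱼ.
Σ NⱼSⱼ = 11578·6220 + 21249·4780 + 3761·7600 = 2.0216898 × 10^8.
n_{Tier 1} = 1312·21249·4780 / (2.0216898 × 10^8) = 659.2.

659.2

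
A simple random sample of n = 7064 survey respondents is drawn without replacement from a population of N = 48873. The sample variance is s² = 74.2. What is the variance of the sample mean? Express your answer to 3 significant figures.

Under SRS without replacement, Var(ȳ) = (1 − f)·s²/n with f = n/N = 7064/48873 = 0.14453788.
Var(ȳ) = (1 − 0.14453788)·74.2/7064 = 0.85546212·0.010503964 = 0.0089857431.

0.00899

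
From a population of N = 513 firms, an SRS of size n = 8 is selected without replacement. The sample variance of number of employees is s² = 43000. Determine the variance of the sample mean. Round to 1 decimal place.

5291.2

Under SRS without replacement, Var(ȳ) = (1 − f)·s²/n with f = n/N = 8/513 = 0.01559454.
Var(ȳ) = (1 − 0.01559454)·43000/8 = 0.98440546·5375 = 5291.1793.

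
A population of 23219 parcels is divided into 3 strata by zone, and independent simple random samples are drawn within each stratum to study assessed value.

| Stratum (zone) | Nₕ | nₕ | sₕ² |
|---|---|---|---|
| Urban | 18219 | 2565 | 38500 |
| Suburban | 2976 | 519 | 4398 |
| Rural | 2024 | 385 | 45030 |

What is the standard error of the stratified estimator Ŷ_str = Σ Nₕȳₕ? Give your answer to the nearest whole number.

68780

Var(Ŷ_str) = Σₕ Nₕ²(1 − fₕ)sₕ²/nₕ.
Urban: 18219²·(1 − 2565/18219)·38500/2565 = 4.2807831 × 10^9.
Suburban: 2976²·(1 − 519/2976)·4398/519 = 6.1962075 × 10^7.
Rural: 2024²·(1 − 385/2024)·45030/385 = 3.8799907 × 10^8.
Sum = 4.7307442 × 10^9.
SE = √(4.7307442 × 10^9) = 68780.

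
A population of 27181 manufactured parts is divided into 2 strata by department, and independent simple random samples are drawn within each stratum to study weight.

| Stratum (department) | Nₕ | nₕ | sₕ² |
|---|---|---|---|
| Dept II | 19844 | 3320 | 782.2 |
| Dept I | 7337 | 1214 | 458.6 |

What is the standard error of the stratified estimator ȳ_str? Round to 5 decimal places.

0.35712

Var(ȳ_str) = Σₕ Wₕ²(1 − fₕ)sₕ²/nₕ with Wₕ = Nₕ/N, N = 27181.
Dept II: Wₕ = 0.73006880; term = 0.73006880²·(1 − 0.16730498)·782.2/3320 = 0.10456667.
Dept I: Wₕ = 0.26993120; term = 0.26993120²·(1 − 0.16546272)·458.6/1214 = 0.022970332.
Sum = 0.127537.
SE = √(0.127537) = 0.35712.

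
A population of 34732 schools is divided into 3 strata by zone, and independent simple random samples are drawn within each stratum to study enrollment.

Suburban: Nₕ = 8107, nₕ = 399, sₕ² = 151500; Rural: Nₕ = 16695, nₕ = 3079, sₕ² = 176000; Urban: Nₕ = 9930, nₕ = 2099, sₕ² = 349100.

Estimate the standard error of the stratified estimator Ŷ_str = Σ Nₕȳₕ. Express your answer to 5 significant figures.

222830

Var(Ŷ_str) = Σₕ Nₕ²(1 − fₕ)sₕ²/nₕ.
Suburban: 8107²·(1 − 399/8107)·151500/399 = 2.3726934 × 10^10.
Rural: 16695²·(1 − 3079/16695)·176000/3079 = 1.2993883 × 10^10.
Urban: 9930²·(1 − 2099/9930)·349100/2099 = 1.2933137 × 10^10.
Sum = 4.9653954 × 10^10.
SE = √(4.9653954 × 10^10) = 222830.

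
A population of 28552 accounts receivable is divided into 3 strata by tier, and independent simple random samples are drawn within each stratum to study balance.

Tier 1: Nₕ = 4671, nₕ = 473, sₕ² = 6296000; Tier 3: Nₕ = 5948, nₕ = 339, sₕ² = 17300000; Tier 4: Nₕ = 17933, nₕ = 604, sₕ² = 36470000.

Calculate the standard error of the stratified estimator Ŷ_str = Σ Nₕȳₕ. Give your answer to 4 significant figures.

Var(Ŷ_str) = Σₕ Nₕ²(1 − fₕ)sₕ²/nₕ.
Tier 1: 4671²·(1 − 473/4671)·6296000/473 = 2.6100924 × 10^11.
Tier 3: 5948²·(1 − 339/5948)·17300000/339 = 1.7025615 × 10^12.
Tier 4: 17933²·(1 − 604/17933)·36470000/604 = 1.8763994 × 10^13.
Sum = 2.0727565 × 10^13.
SE = √(2.0727565 × 10^13) = 4.553 × 10^6.

4.553 × 10^6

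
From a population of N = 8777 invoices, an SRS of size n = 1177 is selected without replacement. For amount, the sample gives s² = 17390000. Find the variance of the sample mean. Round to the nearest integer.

12794

Under SRS without replacement, Var(ȳ) = (1 − f)·s²/n with f = n/N = 1177/8777 = 0.13410049.
Var(ȳ) = (1 − 0.13410049)·17390000/1177 = 0.86589951·14774.851 = 12793.537.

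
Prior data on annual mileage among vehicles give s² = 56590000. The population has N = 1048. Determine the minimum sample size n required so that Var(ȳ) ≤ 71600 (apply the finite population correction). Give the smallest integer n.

451

Without fpc, n₀ = s²/D = 56590000/71600 = 790.3631.
With fpc, (1 − n/N)·s²/n ≤ D requires n ≥ n₀/(1 + n₀/N) = 790.3631/(1 + 790.3631/1048) = 450.5642.
Rounding up, n = 451.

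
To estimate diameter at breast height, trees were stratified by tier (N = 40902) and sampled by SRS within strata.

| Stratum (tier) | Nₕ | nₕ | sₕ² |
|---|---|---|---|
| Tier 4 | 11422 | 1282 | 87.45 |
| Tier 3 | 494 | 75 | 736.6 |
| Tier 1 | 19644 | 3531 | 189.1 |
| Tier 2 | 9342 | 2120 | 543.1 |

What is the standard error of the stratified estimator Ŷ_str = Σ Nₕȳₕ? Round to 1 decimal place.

6645.9

Var(Ŷ_str) = Σₕ Nₕ²(1 − fₕ)sₕ²/nₕ.
Tier 4: 11422²·(1 − 1282/11422)·87.45/1282 = 7.9004513 × 10^6.
Tier 3: 494²·(1 − 75/494)·736.6/75 = 2.0328785 × 10^6.
Tier 1: 19644²·(1 − 3531/19644)·189.1/3531 = 1.6951188 × 10^7.
Tier 2: 9342²·(1 − 2120/9342)·543.1/2120 = 1.7283882 × 10^7.
Sum = 4.41684 × 10^7.
SE = √(4.41684 × 10^7) = 6645.9.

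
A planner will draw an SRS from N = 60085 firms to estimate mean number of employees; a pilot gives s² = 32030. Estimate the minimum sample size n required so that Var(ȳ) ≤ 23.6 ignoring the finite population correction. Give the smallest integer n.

Without fpc, n₀ = s²/D = 32030/23.6 = 1357.2034.
Rounding up, n = 1358.

1358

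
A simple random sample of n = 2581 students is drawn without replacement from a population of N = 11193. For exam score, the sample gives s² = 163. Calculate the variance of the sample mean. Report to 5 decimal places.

Under SRS without replacement, Var(ȳ) = (1 − f)·s²/n with f = n/N = 2581/11193 = 0.23059055.
Var(ȳ) = (1 − 0.23059055)·163/2581 = 0.76940945·0.063153816 = 0.048591143.

0.04859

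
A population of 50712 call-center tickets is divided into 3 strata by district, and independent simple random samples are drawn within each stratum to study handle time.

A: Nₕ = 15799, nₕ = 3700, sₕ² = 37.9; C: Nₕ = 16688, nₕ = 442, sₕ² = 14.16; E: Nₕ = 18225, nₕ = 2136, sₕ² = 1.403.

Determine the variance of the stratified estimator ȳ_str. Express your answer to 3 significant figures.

0.00421

Var(ȳ_str) = Σₕ Wₕ²(1 − fₕ)sₕ²/nₕ with Wₕ = Nₕ/N, N = 50712.
A: Wₕ = 0.31154362; term = 0.31154362²·(1 − 0.23419204)·37.9/3700 = 7.6136881 × 10^-4.
C: Wₕ = 0.32907399; term = 0.32907399²·(1 − 0.02648610)·14.16/442 = 0.0033773047.
E: Wₕ = 0.35938239; term = 0.35938239²·(1 − 0.11720165)·1.403/2136 = 7.4891328 × 10^-5.
Sum = 0.0042135648.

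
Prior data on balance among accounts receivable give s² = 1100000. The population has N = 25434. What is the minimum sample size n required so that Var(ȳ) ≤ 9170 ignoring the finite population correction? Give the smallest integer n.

120

Without fpc, n₀ = s²/D = 1100000/9170 = 119.9564.
Rounding up, n = 120.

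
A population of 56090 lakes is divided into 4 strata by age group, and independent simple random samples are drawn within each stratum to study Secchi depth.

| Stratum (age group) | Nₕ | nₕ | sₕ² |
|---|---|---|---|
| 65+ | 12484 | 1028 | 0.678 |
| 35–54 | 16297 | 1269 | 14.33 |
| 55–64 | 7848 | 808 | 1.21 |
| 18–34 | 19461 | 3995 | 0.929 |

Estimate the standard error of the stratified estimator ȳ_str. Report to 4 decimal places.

Var(ȳ_str) = Σₕ Wₕ²(1 − fₕ)sₕ²/nₕ with Wₕ = Nₕ/N, N = 56090.
65+: Wₕ = 0.22257087; term = 0.22257087²·(1 − 0.08234540)·0.678/1028 = 2.9981438 × 10^-5.
35–54: Wₕ = 0.29055090; term = 0.29055090²·(1 − 0.07786709)·14.33/1269 = 8.7906814 × 10^-4.
55–64: Wₕ = 0.13991799; term = 0.13991799²·(1 − 0.10295617)·1.21/808 = 2.629873 × 10^-5.
18–34: Wₕ = 0.34696024; term = 0.34696024²·(1 − 0.20528236)·0.929/3995 = 2.2246987 × 10^-5.
Sum = 9.575953 × 10^-4.
SE = √(9.575953 × 10^-4) = 0.0309.

0.0309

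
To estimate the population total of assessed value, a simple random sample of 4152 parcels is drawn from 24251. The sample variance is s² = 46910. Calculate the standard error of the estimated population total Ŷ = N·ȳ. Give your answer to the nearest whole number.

Var(Ŷ) = N²·Var(ȳ) = N²·(1 − n/N)·s²/n.
f = 4152/24251 = 0.17120943; Var(ȳ) = 0.82879057·46910/4152 = 9.3638163.
Var(Ŷ) = 24251² · 9.3638163 = 5.5069634 × 10^9.
SE(Ŷ) = √(5.5069634 × 10^9) = 74209.

74209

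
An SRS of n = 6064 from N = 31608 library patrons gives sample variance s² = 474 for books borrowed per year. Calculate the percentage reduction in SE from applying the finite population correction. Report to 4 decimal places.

f = n/N = 6064/31608 = 0.19185016.
SE_no-fpc = √(s²/n) = 0.27958224; SE_fpc = √((1−f)s²/n) = 0.25133647.
Ratio = √(1−f) = 0.89897154. Reduction = 100·(1 − 0.89897154) = 10.1028%.

10.1028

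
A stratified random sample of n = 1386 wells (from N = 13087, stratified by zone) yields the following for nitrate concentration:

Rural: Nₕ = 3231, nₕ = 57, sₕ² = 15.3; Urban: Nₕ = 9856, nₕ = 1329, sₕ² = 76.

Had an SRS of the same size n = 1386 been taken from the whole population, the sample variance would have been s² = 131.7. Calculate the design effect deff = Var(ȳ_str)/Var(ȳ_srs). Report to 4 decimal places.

Var(ȳ_str) = Σ Wₕ²(1−fₕ)sₕ²/nₕ with Wₕ = Nₕ/13087:
  Rural: (3231/13087)²·(1−57/3231)·15.3/57 = 0.016072382
  Urban: (9856/13087)²·(1−1329/9856)·76/1329 = 0.028061143
  → Var(ȳ_str) = 0.044133525.
Var(ȳ_srs) = (1 − 1386/13087)·131.7/1386 = 0.084958223.
deff = 0.044133525 / 0.084958223 = 0.5195.

0.5195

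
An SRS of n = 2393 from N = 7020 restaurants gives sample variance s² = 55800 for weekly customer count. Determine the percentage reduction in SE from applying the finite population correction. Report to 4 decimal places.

18.8140

f = n/N = 2393/7020 = 0.34088319.
SE_no-fpc = √(s²/n) = 4.8288726; SE_fpc = √((1−f)s²/n) = 3.920369.
Ratio = √(1−f) = 0.81186009. Reduction = 100·(1 − 0.81186009) = 18.8140%.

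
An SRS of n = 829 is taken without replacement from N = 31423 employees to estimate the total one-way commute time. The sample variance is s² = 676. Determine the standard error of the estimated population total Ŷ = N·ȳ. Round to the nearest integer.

27999

Var(Ŷ) = N²·Var(ȳ) = N²·(1 − n/N)·s²/n.
f = 829/31423 = 0.02638195; Var(ȳ) = 0.97361805·676/829 = 0.79392738.
Var(Ŷ) = 31423² · 0.79392738 = 7.8392781 × 10^8.
SE(Ŷ) = √(7.8392781 × 10^8) = 27999.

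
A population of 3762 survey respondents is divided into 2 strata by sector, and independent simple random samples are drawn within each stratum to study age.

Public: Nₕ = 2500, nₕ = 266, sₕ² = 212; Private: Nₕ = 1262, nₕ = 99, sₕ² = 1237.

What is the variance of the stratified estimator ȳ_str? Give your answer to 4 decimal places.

1.6103

Var(ȳ_str) = Σₕ Wₕ²(1 − fₕ)sₕ²/nₕ with Wₕ = Nₕ/N, N = 3762.
Public: Wₕ = 0.66454014; term = 0.66454014²·(1 − 0.10640000)·212/266 = 0.31451388.
Private: Wₕ = 0.33545986; term = 0.33545986²·(1 − 0.07844691)·1237/99 = 1.2957941.
Sum = 1.610308.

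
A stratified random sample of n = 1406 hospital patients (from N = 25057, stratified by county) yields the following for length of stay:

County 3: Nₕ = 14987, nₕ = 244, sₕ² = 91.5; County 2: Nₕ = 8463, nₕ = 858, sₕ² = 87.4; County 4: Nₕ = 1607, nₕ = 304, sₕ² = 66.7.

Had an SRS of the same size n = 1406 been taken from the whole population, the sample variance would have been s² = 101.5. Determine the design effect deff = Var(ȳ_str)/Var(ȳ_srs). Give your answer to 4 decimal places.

2.1007

Var(ȳ_str) = Σ Wₕ²(1−fₕ)sₕ²/nₕ with Wₕ = Nₕ/25057:
  County 3: (14987/25057)²·(1−244/14987)·91.5/244 = 0.13196954
  County 2: (8463/25057)²·(1−858/8463)·87.4/858 = 0.010442141
  County 4: (1607/25057)²·(1−304/1607)·66.7/304 = 7.3173596 × 10^-4
  → Var(ȳ_str) = 0.14314342.
Var(ȳ_srs) = (1 − 1406/25057)·101.5/1406 = 0.068139847.
deff = 0.14314342 / 0.068139847 = 2.1007.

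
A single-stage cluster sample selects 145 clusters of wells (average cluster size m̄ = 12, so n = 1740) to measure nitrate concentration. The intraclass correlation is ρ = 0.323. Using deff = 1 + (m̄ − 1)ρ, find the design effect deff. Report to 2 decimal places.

4.55

deff = 1 + (12 − 1)·0.323 = 1 + 3.553 = 4.553.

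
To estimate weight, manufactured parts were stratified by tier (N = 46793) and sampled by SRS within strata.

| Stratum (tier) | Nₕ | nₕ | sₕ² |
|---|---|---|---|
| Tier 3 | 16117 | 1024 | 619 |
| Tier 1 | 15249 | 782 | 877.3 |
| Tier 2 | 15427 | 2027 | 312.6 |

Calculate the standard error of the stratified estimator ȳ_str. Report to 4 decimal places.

0.4413

Var(ȳ_str) = Σₕ Wₕ²(1 − fₕ)sₕ²/nₕ with Wₕ = Nₕ/N, N = 46793.
Tier 3: Wₕ = 0.34443186; term = 0.34443186²·(1 − 0.06353540)·619/1024 = 0.067156599.
Tier 1: Wₕ = 0.32588208; term = 0.32588208²·(1 − 0.05128205)·877.3/782 = 0.11303149.
Tier 2: Wₕ = 0.32968606; term = 0.32968606²·(1 − 0.13139301)·312.6/2027 = 0.014559945.
Sum = 0.19474803.
SE = √(0.19474803) = 0.4413.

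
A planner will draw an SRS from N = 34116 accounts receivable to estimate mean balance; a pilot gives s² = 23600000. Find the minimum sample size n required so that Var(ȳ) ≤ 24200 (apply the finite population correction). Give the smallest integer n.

949

Without fpc, n₀ = s²/D = 23600000/24200 = 975.2066.
With fpc, (1 − n/N)·s²/n ≤ D requires n ≥ n₀/(1 + n₀/N) = 975.2066/(1 + 975.2066/34116) = 948.1050.
Rounding up, n = 949.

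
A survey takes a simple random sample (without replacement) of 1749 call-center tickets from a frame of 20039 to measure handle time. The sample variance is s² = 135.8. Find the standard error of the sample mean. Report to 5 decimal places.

0.26621

Under SRS without replacement, Var(ȳ) = (1 − f)·s²/n with f = n/N = 1749/20039 = 0.08727980.
Var(ȳ) = (1 − 0.08727980)·135.8/1749 = 0.91272020·0.077644368 = 0.070867583.
SE(ȳ) = √(0.070867583) = 0.26621.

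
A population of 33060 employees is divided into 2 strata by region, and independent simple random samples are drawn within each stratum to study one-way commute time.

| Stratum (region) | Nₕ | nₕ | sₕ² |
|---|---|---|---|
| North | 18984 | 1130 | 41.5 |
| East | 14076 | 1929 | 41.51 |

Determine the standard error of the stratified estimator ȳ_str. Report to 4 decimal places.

0.1215

Var(ȳ_str) = Σₕ Wₕ²(1 − fₕ)sₕ²/nₕ with Wₕ = Nₕ/N, N = 33060.
North: Wₕ = 0.57422868; term = 0.57422868²·(1 − 0.05952381)·41.5/1130 = 0.011389042.
East: Wₕ = 0.42577132; term = 0.42577132²·(1 − 0.13704177)·41.51/1929 = 0.0033663797.
Sum = 0.014755422.
SE = √(0.014755422) = 0.1215.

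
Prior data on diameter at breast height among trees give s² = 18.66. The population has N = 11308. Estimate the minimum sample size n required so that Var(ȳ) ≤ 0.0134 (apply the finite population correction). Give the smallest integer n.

1240

Without fpc, n₀ = s²/D = 18.66/0.0134 = 1392.5373.
With fpc, (1 − n/N)·s²/n ≤ D requires n ≥ n₀/(1 + n₀/N) = 1392.5373/(1 + 1392.5373/11308) = 1239.8540.
Rounding up, n = 1240.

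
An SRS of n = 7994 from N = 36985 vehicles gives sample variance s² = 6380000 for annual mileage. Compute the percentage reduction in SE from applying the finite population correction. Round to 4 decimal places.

11.4642

f = n/N = 7994/36985 = 0.21614168.
SE_no-fpc = √(s²/n) = 28.250638; SE_fpc = √((1−f)s²/n) = 25.011921.
Ratio = √(1−f) = 0.88535774. Reduction = 100·(1 − 0.88535774) = 11.4642%.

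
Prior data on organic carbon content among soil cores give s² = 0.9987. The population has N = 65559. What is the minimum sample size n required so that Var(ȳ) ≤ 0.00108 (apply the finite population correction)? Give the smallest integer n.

Without fpc, n₀ = s²/D = 0.9987/0.00108 = 924.7222.
With fpc, (1 − n/N)·s²/n ≤ D requires n ≥ n₀/(1 + n₀/N) = 924.7222/(1 + 924.7222/65559) = 911.8602.
Rounding up, n = 912.

912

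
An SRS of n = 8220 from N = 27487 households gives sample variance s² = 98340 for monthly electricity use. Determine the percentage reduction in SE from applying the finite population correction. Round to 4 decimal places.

f = n/N = 8220/27487 = 0.29905046.
SE_no-fpc = √(s²/n) = 3.4588298; SE_fpc = √((1−f)s²/n) = 2.8958267.
Ratio = √(1−f) = 0.83722729. Reduction = 100·(1 − 0.83722729) = 16.2773%.

16.2773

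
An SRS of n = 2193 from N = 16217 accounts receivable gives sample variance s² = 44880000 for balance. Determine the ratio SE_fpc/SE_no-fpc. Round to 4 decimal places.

0.9299

f = n/N = 2193/16217 = 0.13522846.
SE_no-fpc = √(s²/n) = 143.05634; SE_fpc = √((1−f)s²/n) = 133.03251.
Ratio = √(1−f) = 0.92993093.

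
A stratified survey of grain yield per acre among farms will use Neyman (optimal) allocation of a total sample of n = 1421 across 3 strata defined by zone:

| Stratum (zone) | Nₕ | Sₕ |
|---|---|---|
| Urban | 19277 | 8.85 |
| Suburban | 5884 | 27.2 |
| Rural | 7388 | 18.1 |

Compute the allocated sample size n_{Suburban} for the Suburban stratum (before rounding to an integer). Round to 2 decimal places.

Neyman allocation: nₕ = n·NₕSₕ / Σⱼ NⱼSⱼ.
Σ NⱼSⱼ = 19277·8.85 + 5884·27.2 + 7388·18.1 = 464369.05.
n_{Suburban} = 1421·5884·27.2 / 464369.05 = 489.75.

489.75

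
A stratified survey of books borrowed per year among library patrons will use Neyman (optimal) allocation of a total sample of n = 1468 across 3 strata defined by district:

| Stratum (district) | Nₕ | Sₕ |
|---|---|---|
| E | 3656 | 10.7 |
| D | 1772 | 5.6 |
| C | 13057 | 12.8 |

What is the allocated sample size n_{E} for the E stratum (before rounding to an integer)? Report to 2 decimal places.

265.65

Neyman allocation: nₕ = n·NₕSₕ / Σⱼ NⱼSⱼ.
Σ NⱼSⱼ = 3656·10.7 + 1772·5.6 + 13057·12.8 = 216172.
n_{E} = 1468·3656·10.7 / 216172 = 265.65.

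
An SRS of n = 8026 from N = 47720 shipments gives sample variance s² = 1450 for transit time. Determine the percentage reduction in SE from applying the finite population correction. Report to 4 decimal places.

f = n/N = 8026/47720 = 0.16818944.
SE_no-fpc = √(s²/n) = 0.42504452; SE_fpc = √((1−f)s²/n) = 0.38765611.
Ratio = √(1−f) = 0.91203649. Reduction = 100·(1 − 0.91203649) = 8.7964%.

8.7964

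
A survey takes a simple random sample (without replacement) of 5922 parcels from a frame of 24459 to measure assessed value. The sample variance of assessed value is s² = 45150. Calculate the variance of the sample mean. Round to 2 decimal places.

Under SRS without replacement, Var(ȳ) = (1 − f)·s²/n with f = n/N = 5922/24459 = 0.24211947.
Var(ȳ) = (1 − 0.24211947)·45150/5922 = 0.75788053·7.6241135 = 5.7781672.

5.78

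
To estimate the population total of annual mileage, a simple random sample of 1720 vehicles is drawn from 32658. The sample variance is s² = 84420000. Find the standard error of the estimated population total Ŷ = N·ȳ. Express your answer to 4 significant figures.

7.042 × 10^6

Var(Ŷ) = N²·Var(ȳ) = N²·(1 − n/N)·s²/n.
f = 1720/32658 = 0.05266703; Var(ȳ) = 0.94733297·84420000/1720 = 46496.424.
Var(Ŷ) = 32658² · 46496.424 = 4.9590527 × 10^13.
SE(Ŷ) = √(4.9590527 × 10^13) = 7.042 × 10^6.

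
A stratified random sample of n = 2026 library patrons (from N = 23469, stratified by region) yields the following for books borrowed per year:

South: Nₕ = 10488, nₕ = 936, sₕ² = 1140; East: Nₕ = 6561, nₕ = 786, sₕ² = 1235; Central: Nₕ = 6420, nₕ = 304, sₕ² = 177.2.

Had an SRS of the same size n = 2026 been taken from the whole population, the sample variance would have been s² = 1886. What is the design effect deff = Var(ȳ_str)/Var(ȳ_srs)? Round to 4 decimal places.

Var(ȳ_str) = Σ Wₕ²(1−fₕ)sₕ²/nₕ with Wₕ = Nₕ/23469:
  South: (10488/23469)²·(1−936/10488)·1140/936 = 0.22152708
  East: (6561/23469)²·(1−786/6561)·1235/786 = 0.10808795
  Central: (6420/23469)²·(1−304/6420)·177.2/304 = 0.041553104
  → Var(ȳ_str) = 0.37116813.
Var(ȳ_srs) = (1 − 2026/23469)·1886/2026 = 0.85053699.
deff = 0.37116813 / 0.85053699 = 0.4364.

0.4364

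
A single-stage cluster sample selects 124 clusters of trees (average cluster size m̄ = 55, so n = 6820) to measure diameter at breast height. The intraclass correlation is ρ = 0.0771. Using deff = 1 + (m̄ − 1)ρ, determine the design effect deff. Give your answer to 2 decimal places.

5.16

deff = 1 + (55 − 1)·0.0771 = 1 + 4.1634 = 5.1634.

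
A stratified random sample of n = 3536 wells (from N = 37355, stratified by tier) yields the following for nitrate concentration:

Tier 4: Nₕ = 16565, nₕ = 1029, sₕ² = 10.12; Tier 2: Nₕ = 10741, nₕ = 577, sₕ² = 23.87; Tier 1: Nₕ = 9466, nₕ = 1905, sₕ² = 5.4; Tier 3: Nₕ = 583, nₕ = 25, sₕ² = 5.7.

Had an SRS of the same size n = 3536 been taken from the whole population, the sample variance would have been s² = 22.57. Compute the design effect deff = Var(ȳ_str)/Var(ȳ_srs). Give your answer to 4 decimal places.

0.9083

Var(ȳ_str) = Σ Wₕ²(1−fₕ)sₕ²/nₕ with Wₕ = Nₕ/37355:
  Tier 4: (16565/37355)²·(1−1029/16565)·10.12/1029 = 0.0018138372
  Tier 2: (10741/37355)²·(1−577/10741)·23.87/577 = 0.003236596
  Tier 1: (9466/37355)²·(1−1905/9466)·5.4/1905 = 1.4539418 × 10^-4
  Tier 3: (583/37355)²·(1−25/583)·5.7/25 = 5.315451 × 10^-5
  → Var(ȳ_str) = 0.0052489819.
Var(ȳ_srs) = (1 − 3536/37355)·22.57/3536 = 0.0057787156.
deff = 0.0052489819 / 0.0057787156 = 0.9083.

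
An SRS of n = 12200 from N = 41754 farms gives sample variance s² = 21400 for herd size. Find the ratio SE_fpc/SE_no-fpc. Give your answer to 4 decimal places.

f = n/N = 12200/41754 = 0.29218757.
SE_no-fpc = √(s²/n) = 1.3244238; SE_fpc = √((1−f)s²/n) = 1.1142588.
Ratio = √(1−f) = 0.84131589.

0.8413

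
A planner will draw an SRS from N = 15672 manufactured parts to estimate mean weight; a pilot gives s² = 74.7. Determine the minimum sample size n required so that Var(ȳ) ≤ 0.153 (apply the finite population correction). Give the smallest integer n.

Without fpc, n₀ = s²/D = 74.7/0.153 = 488.2353.
With fpc, (1 − n/N)·s²/n ≤ D requires n ≥ n₀/(1 + n₀/N) = 488.2353/(1 + 488.2353/15672) = 473.4847.
Rounding up, n = 474.

474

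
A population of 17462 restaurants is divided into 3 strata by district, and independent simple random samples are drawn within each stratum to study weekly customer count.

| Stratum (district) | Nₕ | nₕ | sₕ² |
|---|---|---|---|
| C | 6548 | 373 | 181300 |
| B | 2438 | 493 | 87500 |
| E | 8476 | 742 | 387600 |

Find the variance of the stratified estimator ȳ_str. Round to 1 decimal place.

179.5

Var(ȳ_str) = Σₕ Wₕ²(1 − fₕ)sₕ²/nₕ with Wₕ = Nₕ/N, N = 17462.
C: Wₕ = 0.37498568; term = 0.37498568²·(1 − 0.05696396)·181300/373 = 64.45352.
B: Wₕ = 0.13961746; term = 0.13961746²·(1 − 0.20221493)·87500/493 = 2.7601105.
E: Wₕ = 0.48539686; term = 0.48539686²·(1 − 0.08754129)·387600/742 = 112.30188.
Sum = 179.51551.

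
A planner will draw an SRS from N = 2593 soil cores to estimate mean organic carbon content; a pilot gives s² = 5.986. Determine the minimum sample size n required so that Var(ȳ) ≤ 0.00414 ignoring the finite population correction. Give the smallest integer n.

1446

Without fpc, n₀ = s²/D = 5.986/0.00414 = 1445.8937.
Rounding up, n = 1446.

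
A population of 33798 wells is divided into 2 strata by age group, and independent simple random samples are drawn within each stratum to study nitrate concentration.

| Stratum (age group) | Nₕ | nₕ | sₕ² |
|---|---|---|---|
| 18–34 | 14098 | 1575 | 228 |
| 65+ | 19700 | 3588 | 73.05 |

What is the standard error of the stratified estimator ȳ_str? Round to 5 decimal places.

Var(ȳ_str) = Σₕ Wₕ²(1 − fₕ)sₕ²/nₕ with Wₕ = Nₕ/N, N = 33798.
18–34: Wₕ = 0.41712527; term = 0.41712527²·(1 − 0.11171797)·228/1575 = 0.022373719.
65+: Wₕ = 0.58287473; term = 0.58287473²·(1 − 0.18213198)·73.05/3588 = 0.0056571991.
Sum = 0.028030918.
SE = √(0.028030918) = 0.16742.

0.16742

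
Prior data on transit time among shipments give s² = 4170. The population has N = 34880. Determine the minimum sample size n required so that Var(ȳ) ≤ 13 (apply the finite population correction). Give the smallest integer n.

Without fpc, n₀ = s²/D = 4170/13 = 320.7692.
With fpc, (1 − n/N)·s²/n ≤ D requires n ≥ n₀/(1 + n₀/N) = 320.7692/(1 + 320.7692/34880) = 317.8462.
Rounding up, n = 318.

318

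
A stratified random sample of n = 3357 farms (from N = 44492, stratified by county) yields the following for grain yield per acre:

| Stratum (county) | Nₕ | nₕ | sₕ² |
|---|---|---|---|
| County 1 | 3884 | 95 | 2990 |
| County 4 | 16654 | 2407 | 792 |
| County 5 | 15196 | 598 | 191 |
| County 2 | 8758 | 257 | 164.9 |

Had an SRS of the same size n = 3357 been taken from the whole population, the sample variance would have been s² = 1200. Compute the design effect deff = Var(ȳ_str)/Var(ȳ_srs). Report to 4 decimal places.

Var(ȳ_str) = Σ Wₕ²(1−fₕ)sₕ²/nₕ with Wₕ = Nₕ/44492:
  County 1: (3884/44492)²·(1−95/3884)·2990/95 = 0.23398475
  County 4: (16654/44492)²·(1−2407/16654)·792/2407 = 0.03943912
  County 5: (15196/44492)²·(1−598/15196)·191/598 = 0.035792412
  County 2: (8758/44492)²·(1−257/8758)·164.9/257 = 0.024132295
  → Var(ȳ_str) = 0.33334858.
Var(ȳ_srs) = (1 − 3357/44492)·1200/3357 = 0.33049088.
deff = 0.33334858 / 0.33049088 = 1.0086.

1.0086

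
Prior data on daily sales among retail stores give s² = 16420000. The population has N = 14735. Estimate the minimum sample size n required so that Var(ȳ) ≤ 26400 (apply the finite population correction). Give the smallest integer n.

Without fpc, n₀ = s²/D = 16420000/26400 = 621.9697.
With fpc, (1 − n/N)·s²/n ≤ D requires n ≥ n₀/(1 + n₀/N) = 621.9697/(1 + 621.9697/14735) = 596.7794.
Rounding up, n = 597.

597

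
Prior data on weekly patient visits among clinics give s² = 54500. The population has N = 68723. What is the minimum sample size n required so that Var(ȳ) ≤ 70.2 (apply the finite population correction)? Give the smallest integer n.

768

Without fpc, n₀ = s²/D = 54500/70.2 = 776.3533.
With fpc, (1 − n/N)·s²/n ≤ D requires n ≥ n₀/(1 + n₀/N) = 776.3533/(1 + 776.3533/68723) = 767.6809.
Rounding up, n = 768.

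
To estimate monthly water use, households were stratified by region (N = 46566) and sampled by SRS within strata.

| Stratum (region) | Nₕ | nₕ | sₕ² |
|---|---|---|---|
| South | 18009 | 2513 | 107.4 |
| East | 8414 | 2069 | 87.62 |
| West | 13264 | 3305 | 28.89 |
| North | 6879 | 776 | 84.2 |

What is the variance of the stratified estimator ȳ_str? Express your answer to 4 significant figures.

Var(ȳ_str) = Σₕ Wₕ²(1 − fₕ)sₕ²/nₕ with Wₕ = Nₕ/N, N = 46566.
South: Wₕ = 0.38674140; term = 0.38674140²·(1 − 0.13954134)·107.4/2513 = 0.0055002589.
East: Wₕ = 0.18068977; term = 0.18068977²·(1 − 0.24589969)·87.62/2069 = 0.0010426511.
West: Wₕ = 0.28484302; term = 0.28484302²·(1 − 0.24917069)·28.89/3305 = 5.3251084 × 10^-4.
North: Wₕ = 0.14772581; term = 0.14772581²·(1 − 0.11280709)·84.2/776 = 0.0021007829.
Sum = 0.0091762037.

0.009176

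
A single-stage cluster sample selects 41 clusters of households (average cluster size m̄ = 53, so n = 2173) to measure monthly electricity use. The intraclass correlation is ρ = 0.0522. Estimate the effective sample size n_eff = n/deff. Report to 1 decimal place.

585.0

deff = 1 + (53 − 1)·0.0522 = 1 + 2.7144 = 3.7144.
n_eff = 2173 / 3.7144 = 585.0.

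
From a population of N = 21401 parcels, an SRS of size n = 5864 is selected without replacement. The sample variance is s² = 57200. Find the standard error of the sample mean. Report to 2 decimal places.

2.66

Under SRS without replacement, Var(ȳ) = (1 − f)·s²/n with f = n/N = 5864/21401 = 0.27400589.
Var(ȳ) = (1 − 0.27400589)·57200/5864 = 0.72599411·9.7544338 = 7.0816615.
SE(ȳ) = √(7.0816615) = 2.66.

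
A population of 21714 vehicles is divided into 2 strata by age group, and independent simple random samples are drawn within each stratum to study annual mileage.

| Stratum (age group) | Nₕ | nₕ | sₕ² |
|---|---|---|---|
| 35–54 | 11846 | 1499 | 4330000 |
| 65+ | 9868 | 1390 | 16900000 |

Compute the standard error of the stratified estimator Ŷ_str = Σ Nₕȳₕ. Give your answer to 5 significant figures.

1.1710 × 10^6

Var(Ŷ_str) = Σₕ Nₕ²(1 − fₕ)sₕ²/nₕ.
35–54: 11846²·(1 − 1499/11846)·4330000/1499 = 3.5405639 × 10^11.
65+: 9868²·(1 − 1390/9868)·16900000/1390 = 1.0171721 × 10^12.
Sum = 1.3712285 × 10^12.
SE = √(1.3712285 × 10^12) = 1.1710 × 10^6.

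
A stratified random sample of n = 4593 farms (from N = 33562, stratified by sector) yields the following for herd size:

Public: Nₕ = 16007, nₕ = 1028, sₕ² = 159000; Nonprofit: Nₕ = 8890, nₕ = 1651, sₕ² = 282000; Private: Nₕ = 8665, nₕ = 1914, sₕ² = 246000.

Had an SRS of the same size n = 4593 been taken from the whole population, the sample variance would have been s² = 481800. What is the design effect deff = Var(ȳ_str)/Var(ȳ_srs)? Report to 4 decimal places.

Var(ȳ_str) = Σ Wₕ²(1−fₕ)sₕ²/nₕ with Wₕ = Nₕ/33562:
  Public: (16007/33562)²·(1−1028/16007)·159000/1028 = 32.923129
  Nonprofit: (8890/33562)²·(1−1651/8890)·282000/1651 = 9.7585818
  Private: (8665/33562)²·(1−1914/8665)·246000/1914 = 6.6747374
  → Var(ȳ_str) = 49.356448.
Var(ȳ_srs) = (1 − 4593/33562)·481800/4593 = 90.543238.
deff = 49.356448 / 90.543238 = 0.5451.

0.5451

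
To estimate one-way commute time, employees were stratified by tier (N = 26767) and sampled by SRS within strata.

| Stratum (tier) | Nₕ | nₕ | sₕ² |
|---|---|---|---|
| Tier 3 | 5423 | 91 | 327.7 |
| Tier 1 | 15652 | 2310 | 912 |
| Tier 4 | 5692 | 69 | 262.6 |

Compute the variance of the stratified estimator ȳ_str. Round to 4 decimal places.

Var(ȳ_str) = Σₕ Wₕ²(1 − fₕ)sₕ²/nₕ with Wₕ = Nₕ/N, N = 26767.
Tier 3: Wₕ = 0.20260022; term = 0.20260022²·(1 − 0.01678038)·327.7/91 = 0.14533339.
Tier 1: Wₕ = 0.58474988; term = 0.58474988²·(1 − 0.14758497)·912/2310 = 0.11507321.
Tier 4: Wₕ = 0.21264990; term = 0.21264990²·(1 − 0.01212228)·262.6/69 = 0.17001186.
Sum = 0.43041846.

0.4304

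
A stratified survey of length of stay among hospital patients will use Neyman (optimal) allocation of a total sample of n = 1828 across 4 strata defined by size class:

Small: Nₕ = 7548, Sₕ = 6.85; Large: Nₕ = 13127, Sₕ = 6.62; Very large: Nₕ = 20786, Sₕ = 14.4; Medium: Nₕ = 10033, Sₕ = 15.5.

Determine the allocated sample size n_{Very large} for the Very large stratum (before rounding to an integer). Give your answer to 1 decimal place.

922.0

Neyman allocation: nₕ = n·NₕSₕ / Σⱼ NⱼSⱼ.
Σ NⱼSⱼ = 7548·6.85 + 13127·6.62 + 20786·14.4 + 10033·15.5 = 593434.44.
n_{Very large} = 1828·20786·14.4 / 593434.44 = 922.0.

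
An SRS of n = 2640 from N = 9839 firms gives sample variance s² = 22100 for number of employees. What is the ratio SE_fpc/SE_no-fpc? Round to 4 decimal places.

f = n/N = 2640/9839 = 0.26831995.
SE_no-fpc = √(s²/n) = 2.8933047; SE_fpc = √((1−f)s²/n) = 2.4748836.
Ratio = √(1−f) = 0.85538298.

0.8554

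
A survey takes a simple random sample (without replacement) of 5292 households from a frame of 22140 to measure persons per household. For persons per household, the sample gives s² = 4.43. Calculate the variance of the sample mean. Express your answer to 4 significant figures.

6.370 × 10^-4

Under SRS without replacement, Var(ȳ) = (1 − f)·s²/n with f = n/N = 5292/22140 = 0.23902439.
Var(ȳ) = (1 − 0.23902439)·4.43/5292 = 0.76097561·8.3711262 × 10^-4 = 6.3702229 × 10^-4.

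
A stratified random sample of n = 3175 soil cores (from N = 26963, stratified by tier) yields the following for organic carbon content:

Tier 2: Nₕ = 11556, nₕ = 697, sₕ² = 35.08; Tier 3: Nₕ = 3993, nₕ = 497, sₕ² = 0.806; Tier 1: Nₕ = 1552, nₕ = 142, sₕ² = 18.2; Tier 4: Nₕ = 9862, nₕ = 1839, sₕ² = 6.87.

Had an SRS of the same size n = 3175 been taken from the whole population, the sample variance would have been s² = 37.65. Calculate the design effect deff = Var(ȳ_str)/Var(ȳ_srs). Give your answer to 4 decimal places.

0.9091

Var(ȳ_str) = Σ Wₕ²(1−fₕ)sₕ²/nₕ with Wₕ = Nₕ/26963:
  Tier 2: (11556/26963)²·(1−697/11556)·35.08/697 = 0.0086873586
  Tier 3: (3993/26963)²·(1−497/3993)·0.806/497 = 3.1139595 × 10^-5
  Tier 1: (1552/26963)²·(1−142/1552)·18.2/142 = 3.8579576 × 10^-4
  Tier 4: (9862/26963)²·(1−1839/9862)·6.87/1839 = 4.0657472 × 10^-4
  → Var(ȳ_str) = 0.0095108687.
Var(ȳ_srs) = (1 − 3175/26963)·37.65/3175 = 0.01046191.
deff = 0.0095108687 / 0.01046191 = 0.9091.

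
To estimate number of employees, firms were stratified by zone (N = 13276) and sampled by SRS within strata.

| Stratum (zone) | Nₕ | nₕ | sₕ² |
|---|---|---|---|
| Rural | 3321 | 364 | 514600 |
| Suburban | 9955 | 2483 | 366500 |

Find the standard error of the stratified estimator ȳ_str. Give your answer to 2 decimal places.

11.88

Var(ȳ_str) = Σₕ Wₕ²(1 − fₕ)sₕ²/nₕ with Wₕ = Nₕ/N, N = 13276.
Rural: Wₕ = 0.25015065; term = 0.25015065²·(1 − 0.10960554)·514600/364 = 78.768779.
Suburban: Wₕ = 0.74984935; term = 0.74984935²·(1 − 0.24942240)·366500/2483 = 62.293237.
Sum = 141.06202.
SE = √(141.06202) = 11.88.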